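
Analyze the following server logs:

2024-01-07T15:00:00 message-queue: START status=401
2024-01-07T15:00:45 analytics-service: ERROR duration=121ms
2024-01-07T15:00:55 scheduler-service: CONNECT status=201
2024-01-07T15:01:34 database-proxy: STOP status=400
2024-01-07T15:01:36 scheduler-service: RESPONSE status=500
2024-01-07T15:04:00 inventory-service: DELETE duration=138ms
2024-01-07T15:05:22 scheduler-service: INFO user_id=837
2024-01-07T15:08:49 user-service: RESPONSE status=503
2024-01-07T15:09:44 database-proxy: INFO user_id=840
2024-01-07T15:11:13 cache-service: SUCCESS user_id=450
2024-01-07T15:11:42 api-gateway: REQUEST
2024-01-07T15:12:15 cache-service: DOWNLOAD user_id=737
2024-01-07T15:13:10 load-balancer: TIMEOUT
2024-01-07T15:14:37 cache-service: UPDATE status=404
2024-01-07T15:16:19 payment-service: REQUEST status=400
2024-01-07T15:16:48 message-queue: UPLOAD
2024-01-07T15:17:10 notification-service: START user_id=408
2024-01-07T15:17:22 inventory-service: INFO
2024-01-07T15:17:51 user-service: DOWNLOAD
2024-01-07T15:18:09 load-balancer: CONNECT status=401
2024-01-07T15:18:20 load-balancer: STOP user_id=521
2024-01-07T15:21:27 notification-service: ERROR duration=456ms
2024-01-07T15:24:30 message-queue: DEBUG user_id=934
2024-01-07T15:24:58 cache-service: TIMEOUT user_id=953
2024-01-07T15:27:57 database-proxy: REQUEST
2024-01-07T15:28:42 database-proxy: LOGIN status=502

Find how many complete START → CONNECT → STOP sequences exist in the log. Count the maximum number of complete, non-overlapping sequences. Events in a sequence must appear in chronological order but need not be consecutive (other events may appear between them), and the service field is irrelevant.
2

To count sequences:

1. Look for pattern: START → CONNECT → STOP
2. Greedily scan the log in chronological order, matching each sequence element in turn (ignoring service)
3. Each time the full pattern completes, increment the count and restart matching from the next event
4. Complete non-overlapping sequences found: 2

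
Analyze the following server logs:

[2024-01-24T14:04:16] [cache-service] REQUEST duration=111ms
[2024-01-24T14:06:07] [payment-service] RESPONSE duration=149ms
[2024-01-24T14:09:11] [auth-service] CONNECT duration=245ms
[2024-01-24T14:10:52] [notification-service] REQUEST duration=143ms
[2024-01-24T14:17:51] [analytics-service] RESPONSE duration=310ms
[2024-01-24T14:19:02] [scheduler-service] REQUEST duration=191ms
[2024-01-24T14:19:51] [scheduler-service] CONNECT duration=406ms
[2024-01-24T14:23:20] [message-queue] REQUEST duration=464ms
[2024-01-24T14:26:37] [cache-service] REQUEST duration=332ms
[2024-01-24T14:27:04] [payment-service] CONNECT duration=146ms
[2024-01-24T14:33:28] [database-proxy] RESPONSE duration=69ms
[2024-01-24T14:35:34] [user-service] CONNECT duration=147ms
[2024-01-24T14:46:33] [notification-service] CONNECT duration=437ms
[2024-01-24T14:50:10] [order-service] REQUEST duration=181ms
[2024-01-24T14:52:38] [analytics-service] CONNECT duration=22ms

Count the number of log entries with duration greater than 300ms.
5

To count timeouts:

1. Threshold: 300ms
2. Extract duration from each log entry
3. Count entries where duration > 300
4. Timeout count: 5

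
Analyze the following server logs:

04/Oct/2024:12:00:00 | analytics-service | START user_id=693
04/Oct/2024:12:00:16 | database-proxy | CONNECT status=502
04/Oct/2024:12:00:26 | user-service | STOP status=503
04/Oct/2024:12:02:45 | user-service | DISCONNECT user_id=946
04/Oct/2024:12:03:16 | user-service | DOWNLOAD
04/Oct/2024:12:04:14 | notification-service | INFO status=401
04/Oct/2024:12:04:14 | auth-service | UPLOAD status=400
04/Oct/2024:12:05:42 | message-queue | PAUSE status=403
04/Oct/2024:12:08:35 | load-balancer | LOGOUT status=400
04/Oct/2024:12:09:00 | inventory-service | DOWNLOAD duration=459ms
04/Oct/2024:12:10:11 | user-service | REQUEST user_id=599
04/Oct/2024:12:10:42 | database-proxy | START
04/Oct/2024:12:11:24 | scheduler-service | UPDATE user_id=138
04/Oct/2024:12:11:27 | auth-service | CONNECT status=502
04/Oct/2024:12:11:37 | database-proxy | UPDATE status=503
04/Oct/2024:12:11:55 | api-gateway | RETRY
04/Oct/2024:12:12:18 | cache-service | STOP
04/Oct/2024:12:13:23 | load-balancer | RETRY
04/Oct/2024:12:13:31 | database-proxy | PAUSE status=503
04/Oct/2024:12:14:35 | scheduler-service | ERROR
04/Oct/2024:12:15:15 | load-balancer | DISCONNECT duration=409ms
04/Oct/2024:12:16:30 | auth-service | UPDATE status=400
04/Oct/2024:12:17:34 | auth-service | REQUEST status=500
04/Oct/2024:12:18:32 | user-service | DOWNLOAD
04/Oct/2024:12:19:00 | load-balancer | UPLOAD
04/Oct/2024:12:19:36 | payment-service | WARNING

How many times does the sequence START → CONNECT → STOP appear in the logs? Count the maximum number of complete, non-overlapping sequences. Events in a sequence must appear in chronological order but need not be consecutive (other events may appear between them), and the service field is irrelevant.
2

To count sequences:

1. Look for pattern: START → CONNECT → STOP
2. Greedily scan the log in chronological order, matching each sequence element in turn (ignoring service)
3. Each time the full pattern completes, increment the count and restart matching from the next event
4. Complete non-overlapping sequences found: 2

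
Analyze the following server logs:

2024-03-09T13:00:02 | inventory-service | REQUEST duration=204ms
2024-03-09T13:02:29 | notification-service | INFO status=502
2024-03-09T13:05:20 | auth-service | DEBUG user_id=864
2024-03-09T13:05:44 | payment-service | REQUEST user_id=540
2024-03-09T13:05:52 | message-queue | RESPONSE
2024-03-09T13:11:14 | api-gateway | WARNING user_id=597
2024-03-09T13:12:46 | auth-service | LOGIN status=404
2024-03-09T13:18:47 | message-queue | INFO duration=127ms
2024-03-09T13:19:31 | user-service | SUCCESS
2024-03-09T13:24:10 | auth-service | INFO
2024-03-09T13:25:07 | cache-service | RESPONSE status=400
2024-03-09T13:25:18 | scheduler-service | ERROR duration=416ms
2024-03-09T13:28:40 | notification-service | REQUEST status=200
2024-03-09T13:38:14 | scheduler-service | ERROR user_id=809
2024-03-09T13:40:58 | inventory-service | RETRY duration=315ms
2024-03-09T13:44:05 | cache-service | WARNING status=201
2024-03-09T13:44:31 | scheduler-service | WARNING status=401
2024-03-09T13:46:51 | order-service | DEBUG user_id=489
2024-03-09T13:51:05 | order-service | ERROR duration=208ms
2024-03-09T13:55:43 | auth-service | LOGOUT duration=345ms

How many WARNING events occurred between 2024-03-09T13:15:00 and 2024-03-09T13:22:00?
0

To count events in the time window:

1. Window boundaries: 2024-03-09T13:15:00 to 2024-03-09T13:22:00
2. Filter for WARNING events within this window
3. Count matching events: 0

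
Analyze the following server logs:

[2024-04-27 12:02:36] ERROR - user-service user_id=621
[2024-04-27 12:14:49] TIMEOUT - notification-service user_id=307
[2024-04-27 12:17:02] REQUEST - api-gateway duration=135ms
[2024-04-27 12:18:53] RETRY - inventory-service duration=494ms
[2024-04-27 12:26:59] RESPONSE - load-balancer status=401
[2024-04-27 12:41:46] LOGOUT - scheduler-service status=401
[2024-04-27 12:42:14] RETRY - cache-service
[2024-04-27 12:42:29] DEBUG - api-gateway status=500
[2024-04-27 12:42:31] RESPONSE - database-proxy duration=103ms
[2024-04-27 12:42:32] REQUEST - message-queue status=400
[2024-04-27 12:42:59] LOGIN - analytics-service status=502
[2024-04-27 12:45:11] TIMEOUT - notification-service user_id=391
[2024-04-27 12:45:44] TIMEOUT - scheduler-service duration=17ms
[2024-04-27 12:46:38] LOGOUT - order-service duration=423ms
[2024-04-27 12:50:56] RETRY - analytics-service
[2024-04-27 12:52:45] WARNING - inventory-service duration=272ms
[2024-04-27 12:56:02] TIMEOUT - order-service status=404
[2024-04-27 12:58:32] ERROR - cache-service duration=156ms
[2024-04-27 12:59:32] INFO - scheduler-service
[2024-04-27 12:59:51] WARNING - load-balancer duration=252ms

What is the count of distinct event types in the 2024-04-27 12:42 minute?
5

To count unique event types:

1. Filter events in the minute starting at 2024-04-27 12:42
2. Extract event types from matching entries
3. Count unique types: 5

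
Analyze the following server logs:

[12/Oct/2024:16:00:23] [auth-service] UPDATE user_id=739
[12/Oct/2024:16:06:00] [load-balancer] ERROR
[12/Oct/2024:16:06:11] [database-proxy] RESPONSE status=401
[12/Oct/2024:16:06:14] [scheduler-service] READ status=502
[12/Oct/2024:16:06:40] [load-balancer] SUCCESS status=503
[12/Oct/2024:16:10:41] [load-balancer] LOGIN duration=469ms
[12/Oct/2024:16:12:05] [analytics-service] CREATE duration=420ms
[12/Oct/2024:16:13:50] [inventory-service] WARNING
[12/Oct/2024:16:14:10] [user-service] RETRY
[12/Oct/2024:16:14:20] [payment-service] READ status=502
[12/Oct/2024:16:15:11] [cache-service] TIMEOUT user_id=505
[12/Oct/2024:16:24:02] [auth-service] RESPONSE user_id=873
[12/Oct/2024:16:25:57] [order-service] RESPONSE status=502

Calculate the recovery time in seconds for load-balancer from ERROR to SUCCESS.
40

To calculate recovery time:

1. Find ERROR event for load-balancer: 12/Oct/2024:16:06:00
2. Find next SUCCESS event for load-balancer: 12/Oct/2024:16:06:40
3. Recovery time: 12/Oct/2024:16:06:40 - 12/Oct/2024:16:06:00 = 40 seconds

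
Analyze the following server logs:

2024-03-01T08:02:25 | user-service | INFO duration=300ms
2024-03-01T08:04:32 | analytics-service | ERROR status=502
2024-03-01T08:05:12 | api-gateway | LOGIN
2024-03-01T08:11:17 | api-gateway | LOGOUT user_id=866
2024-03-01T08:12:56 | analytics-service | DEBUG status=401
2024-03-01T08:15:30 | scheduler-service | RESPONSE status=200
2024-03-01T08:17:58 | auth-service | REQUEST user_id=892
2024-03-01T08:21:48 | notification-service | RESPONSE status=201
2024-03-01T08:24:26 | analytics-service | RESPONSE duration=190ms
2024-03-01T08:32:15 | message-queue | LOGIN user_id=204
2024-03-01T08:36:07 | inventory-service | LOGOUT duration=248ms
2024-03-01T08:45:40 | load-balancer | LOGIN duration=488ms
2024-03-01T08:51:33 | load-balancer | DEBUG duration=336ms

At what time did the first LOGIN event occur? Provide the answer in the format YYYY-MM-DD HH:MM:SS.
2024-03-01 08:05:12

To find the first event:

1. Filter for all LOGIN events
2. Sort by timestamp
3. Select the first one
4. Timestamp: 2024-03-01 08:05:12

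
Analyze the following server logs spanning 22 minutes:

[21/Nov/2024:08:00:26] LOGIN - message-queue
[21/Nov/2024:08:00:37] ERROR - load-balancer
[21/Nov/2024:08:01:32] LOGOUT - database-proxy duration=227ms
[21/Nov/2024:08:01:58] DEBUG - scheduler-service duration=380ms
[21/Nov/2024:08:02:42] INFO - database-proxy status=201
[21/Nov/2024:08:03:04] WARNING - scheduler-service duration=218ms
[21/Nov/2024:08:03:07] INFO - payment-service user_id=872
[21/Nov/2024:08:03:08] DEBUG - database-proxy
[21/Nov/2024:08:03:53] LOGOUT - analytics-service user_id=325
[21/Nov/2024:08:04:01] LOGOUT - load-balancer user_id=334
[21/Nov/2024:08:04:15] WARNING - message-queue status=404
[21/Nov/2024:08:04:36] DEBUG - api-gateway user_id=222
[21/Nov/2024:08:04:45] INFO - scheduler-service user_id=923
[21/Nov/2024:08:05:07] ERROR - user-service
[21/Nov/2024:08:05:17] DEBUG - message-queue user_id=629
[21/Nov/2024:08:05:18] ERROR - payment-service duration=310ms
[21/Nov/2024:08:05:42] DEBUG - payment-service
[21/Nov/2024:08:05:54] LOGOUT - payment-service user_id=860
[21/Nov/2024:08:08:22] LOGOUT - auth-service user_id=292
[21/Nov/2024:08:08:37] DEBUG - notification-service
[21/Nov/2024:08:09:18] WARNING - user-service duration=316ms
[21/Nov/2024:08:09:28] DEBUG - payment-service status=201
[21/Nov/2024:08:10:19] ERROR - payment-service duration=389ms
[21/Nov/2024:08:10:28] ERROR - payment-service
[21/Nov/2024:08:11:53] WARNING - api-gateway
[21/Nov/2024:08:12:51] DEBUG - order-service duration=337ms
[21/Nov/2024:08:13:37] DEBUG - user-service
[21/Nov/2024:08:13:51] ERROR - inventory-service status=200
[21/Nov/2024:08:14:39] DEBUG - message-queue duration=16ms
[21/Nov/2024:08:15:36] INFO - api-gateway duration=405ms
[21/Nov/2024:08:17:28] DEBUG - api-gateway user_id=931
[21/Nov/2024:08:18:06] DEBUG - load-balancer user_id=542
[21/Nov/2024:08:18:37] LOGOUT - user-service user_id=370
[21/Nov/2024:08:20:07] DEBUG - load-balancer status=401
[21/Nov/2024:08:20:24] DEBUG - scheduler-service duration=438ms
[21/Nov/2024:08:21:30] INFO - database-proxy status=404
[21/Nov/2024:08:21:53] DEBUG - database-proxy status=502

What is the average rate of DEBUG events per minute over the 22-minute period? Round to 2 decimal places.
0.68

To calculate the rate:

1. Count total DEBUG events: 15
2. Total time period: 22 minutes
3. Rate = 15 / 22 = 0.68 events per minute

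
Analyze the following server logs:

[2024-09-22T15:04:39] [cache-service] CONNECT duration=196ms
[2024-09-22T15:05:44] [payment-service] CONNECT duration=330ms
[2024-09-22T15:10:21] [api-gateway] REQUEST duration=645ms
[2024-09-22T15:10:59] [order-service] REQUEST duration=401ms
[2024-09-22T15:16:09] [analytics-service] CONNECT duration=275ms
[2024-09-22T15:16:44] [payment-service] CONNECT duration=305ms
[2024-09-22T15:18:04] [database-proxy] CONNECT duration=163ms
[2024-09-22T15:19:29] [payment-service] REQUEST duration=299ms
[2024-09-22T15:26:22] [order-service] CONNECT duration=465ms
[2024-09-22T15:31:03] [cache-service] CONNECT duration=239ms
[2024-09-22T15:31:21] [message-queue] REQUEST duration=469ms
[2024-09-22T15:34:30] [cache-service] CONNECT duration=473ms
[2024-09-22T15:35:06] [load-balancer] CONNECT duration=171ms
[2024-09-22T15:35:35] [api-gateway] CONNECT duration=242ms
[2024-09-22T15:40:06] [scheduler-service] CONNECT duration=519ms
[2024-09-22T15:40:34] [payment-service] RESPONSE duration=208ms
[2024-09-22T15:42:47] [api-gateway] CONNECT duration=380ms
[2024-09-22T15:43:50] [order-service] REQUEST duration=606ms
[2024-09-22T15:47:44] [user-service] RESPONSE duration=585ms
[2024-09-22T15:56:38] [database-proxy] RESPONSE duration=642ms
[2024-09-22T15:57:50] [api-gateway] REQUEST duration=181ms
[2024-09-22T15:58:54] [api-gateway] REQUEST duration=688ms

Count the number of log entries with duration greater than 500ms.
6

To count timeouts:

1. Threshold: 500ms
2. Extract duration from each log entry
3. Count entries where duration > 500
4. Timeout count: 6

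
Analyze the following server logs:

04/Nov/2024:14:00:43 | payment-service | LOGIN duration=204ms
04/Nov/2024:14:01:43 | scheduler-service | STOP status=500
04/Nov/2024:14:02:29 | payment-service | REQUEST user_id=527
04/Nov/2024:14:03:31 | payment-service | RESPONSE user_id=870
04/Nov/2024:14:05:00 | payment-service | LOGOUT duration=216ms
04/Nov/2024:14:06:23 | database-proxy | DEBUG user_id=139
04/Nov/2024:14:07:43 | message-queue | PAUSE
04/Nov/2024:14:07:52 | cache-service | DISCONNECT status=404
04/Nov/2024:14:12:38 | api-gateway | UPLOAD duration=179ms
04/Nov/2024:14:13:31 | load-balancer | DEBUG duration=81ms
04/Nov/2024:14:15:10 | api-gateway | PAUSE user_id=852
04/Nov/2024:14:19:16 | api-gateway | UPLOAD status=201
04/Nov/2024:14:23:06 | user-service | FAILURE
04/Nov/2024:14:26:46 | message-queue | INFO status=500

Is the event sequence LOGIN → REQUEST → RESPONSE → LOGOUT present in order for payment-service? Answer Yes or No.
Yes

To verify sequence order:

1. Find all events in sequence LOGIN → REQUEST → RESPONSE → LOGOUT for payment-service
2. Extract their timestamps
3. Check if timestamps are in ascending order
4. Result: Yes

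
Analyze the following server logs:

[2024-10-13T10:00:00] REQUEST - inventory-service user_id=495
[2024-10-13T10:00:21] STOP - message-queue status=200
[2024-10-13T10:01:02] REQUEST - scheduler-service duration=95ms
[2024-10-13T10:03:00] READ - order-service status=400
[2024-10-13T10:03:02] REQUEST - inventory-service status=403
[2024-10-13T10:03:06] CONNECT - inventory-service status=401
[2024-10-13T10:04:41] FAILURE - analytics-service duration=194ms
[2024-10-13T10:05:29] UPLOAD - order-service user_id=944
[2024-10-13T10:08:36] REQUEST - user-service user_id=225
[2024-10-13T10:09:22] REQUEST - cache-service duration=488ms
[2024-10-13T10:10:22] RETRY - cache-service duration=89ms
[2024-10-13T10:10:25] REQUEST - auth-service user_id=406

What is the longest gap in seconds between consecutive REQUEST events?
334

To find the longest gap:

1. Extract all REQUEST events in chronological order
2. Calculate time differences between consecutive events
3. Find the maximum difference
4. Longest gap: 334 seconds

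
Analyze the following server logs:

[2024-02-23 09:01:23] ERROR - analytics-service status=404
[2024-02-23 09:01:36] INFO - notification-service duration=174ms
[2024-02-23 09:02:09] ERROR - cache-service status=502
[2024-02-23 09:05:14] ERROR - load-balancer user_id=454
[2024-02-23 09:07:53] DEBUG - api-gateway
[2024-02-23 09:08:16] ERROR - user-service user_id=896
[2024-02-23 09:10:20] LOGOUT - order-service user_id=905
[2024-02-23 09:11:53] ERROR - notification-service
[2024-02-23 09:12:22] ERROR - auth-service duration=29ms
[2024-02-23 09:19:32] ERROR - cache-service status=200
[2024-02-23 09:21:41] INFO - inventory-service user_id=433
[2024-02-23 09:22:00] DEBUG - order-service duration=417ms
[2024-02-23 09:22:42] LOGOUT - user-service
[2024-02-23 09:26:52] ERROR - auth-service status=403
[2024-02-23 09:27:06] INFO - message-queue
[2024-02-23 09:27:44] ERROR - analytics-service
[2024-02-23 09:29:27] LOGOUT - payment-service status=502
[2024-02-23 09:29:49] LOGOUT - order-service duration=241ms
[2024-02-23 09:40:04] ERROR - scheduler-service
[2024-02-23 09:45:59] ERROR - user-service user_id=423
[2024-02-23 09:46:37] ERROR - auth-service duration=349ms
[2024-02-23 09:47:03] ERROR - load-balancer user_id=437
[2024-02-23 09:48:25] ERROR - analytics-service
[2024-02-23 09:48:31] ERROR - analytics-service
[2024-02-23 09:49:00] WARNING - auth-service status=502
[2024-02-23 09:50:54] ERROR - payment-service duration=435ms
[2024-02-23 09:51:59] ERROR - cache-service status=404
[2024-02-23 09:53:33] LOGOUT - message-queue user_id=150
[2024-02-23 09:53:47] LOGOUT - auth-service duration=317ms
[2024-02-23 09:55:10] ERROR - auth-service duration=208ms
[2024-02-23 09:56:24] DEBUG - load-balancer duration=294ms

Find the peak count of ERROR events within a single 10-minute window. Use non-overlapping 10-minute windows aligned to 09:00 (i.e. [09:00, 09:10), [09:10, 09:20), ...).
6

To find the burst window:

1. Divide the log period into non-overlapping 10-minute windows starting at 09:00
2. Count ERROR events in each window
3. Find the window with maximum count
4. Maximum events in a window: 6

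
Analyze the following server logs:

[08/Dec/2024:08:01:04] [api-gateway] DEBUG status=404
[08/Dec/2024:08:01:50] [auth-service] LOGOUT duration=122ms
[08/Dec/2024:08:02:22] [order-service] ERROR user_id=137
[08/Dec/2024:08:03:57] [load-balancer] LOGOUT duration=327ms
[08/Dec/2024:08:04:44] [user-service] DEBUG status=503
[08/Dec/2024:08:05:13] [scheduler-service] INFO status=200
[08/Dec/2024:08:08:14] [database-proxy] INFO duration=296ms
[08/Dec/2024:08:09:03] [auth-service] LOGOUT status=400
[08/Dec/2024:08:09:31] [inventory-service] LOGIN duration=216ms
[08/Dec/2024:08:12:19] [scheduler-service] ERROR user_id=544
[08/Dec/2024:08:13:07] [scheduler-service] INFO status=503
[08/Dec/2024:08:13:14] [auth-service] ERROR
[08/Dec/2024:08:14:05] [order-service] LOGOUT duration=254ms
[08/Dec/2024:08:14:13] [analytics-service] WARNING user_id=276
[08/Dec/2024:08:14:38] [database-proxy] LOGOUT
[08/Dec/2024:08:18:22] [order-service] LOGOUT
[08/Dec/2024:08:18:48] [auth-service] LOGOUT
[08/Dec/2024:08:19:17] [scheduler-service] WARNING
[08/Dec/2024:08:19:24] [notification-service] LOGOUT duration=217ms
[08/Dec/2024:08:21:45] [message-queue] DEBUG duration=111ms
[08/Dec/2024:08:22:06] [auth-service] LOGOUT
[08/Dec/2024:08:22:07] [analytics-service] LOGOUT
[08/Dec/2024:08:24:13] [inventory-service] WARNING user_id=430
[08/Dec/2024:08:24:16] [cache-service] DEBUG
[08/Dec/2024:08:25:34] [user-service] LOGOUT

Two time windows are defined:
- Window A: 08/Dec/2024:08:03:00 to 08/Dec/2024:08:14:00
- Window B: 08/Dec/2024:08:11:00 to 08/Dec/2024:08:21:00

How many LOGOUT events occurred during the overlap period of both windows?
0

To find overlap events:

1. Window A: 08/Dec/2024:08:03:00 to 08/Dec/2024:08:14:00
2. Window B: 08/Dec/2024:08:11:00 to 08/Dec/2024:08:21:00
3. Overlap period: 08/Dec/2024:08:11:00 to 08/Dec/2024:08:14:00
4. Count LOGOUT events in overlap: 0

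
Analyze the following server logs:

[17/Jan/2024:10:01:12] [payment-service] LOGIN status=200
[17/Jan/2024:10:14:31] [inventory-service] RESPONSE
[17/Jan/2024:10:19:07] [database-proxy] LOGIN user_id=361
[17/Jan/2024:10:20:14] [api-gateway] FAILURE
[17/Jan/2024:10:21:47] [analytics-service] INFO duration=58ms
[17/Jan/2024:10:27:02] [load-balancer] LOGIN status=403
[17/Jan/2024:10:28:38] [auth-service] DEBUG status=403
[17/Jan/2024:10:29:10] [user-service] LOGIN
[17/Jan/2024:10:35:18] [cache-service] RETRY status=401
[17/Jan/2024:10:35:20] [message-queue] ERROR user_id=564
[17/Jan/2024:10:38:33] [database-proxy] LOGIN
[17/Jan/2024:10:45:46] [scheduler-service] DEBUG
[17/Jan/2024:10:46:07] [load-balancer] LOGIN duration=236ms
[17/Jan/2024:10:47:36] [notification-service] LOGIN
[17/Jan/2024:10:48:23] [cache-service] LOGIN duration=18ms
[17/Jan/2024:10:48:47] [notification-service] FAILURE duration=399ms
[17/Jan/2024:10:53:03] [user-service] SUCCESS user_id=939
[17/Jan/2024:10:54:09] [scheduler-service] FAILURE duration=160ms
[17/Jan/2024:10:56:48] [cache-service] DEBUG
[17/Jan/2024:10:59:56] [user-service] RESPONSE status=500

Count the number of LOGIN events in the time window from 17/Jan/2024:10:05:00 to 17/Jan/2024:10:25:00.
1

To count events in the time window:

1. Window boundaries: 17/Jan/2024:10:05:00 to 17/Jan/2024:10:25:00
2. Filter for LOGIN events within this window
3. Count matching events: 1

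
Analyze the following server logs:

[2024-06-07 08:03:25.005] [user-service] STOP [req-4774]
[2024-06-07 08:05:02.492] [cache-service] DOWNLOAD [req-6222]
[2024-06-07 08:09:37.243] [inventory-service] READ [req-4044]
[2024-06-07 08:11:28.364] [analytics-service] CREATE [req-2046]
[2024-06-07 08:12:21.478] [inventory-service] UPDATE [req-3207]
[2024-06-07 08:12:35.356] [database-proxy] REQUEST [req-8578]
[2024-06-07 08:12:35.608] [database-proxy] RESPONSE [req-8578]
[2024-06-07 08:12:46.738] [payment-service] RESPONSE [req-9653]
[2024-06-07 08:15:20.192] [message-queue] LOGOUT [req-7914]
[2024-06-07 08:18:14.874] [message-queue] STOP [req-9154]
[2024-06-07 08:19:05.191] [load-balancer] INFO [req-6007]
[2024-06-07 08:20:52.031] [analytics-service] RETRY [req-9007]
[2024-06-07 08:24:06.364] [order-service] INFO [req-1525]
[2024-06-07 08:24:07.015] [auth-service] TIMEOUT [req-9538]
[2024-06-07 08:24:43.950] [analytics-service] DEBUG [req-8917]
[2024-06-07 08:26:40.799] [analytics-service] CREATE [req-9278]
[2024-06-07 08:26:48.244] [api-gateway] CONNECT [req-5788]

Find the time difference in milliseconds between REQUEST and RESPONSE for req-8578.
252

To calculate latency:

1. Find REQUEST with id req-8578: 2024-06-07 08:12:35.356
2. Find RESPONSE with id req-8578: 2024-06-07 08:12:35.608
3. Latency: 2024-06-07 08:12:35.608 - 2024-06-07 08:12:35.356 = 252ms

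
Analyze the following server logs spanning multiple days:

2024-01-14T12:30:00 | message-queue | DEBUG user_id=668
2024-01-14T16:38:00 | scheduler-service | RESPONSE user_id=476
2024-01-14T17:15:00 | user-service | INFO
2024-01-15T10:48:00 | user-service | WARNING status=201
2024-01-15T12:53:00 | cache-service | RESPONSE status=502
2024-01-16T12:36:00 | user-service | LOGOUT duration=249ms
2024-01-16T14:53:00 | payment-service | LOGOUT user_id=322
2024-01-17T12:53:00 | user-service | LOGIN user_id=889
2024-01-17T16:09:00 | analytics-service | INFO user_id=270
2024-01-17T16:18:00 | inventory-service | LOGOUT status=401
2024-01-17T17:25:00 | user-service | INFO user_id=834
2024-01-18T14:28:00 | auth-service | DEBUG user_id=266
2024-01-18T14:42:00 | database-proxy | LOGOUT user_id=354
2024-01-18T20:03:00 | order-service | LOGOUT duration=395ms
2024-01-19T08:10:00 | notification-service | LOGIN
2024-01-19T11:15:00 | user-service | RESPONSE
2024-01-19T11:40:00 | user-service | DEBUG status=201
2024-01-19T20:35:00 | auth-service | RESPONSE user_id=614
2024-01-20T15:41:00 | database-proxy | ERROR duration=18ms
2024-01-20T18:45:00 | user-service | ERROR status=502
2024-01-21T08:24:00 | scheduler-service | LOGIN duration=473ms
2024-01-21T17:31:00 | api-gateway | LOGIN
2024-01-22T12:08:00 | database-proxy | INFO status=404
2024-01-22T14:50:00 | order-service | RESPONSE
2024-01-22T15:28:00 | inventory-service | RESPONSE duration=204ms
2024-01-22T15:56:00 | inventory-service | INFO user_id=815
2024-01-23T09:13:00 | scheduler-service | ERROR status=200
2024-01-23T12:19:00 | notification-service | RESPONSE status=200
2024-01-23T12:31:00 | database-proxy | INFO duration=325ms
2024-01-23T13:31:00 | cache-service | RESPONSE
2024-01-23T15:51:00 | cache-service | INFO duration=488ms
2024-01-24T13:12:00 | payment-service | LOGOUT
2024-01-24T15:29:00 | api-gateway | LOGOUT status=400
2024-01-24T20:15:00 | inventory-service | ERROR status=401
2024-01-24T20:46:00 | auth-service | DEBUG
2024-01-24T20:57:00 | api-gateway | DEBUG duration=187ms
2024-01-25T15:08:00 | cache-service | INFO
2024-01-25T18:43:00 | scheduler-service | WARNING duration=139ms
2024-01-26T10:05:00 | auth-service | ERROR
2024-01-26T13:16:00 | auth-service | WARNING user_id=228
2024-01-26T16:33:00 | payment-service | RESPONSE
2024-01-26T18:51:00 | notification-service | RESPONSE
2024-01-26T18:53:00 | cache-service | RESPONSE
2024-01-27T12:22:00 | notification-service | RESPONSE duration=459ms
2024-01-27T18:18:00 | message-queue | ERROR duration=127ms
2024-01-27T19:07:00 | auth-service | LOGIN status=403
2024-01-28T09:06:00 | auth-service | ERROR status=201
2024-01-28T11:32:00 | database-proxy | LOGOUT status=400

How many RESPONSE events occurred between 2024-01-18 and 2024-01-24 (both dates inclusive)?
6

To filter by date range:

1. Date range: 2024-01-18 through 2024-01-24, both dates inclusive
2. Filter for RESPONSE events whose date falls in this range
3. Count matching events: 6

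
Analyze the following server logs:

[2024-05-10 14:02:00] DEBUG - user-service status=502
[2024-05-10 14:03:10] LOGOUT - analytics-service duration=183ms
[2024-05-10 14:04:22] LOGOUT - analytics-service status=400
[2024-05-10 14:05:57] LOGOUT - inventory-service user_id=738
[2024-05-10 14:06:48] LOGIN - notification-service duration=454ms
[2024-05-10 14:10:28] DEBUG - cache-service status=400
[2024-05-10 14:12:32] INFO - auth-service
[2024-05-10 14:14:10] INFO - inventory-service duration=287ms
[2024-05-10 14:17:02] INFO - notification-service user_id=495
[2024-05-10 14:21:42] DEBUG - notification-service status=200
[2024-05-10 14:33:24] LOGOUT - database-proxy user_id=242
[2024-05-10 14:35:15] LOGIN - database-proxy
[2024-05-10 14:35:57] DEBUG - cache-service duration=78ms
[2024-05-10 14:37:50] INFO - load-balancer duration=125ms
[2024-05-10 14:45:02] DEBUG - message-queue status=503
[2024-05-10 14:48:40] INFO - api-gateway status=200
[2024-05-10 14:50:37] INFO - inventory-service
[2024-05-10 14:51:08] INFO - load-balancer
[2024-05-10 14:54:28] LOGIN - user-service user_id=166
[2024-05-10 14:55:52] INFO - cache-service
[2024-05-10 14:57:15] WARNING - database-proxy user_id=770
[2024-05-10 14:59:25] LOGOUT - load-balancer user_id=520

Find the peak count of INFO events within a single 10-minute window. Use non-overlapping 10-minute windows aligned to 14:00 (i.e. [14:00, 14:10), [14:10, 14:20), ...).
3

To find the burst window:

1. Divide the log period into non-overlapping 10-minute windows starting at 14:00
2. Count INFO events in each window
3. Find the window with maximum count
4. Maximum events in a window: 3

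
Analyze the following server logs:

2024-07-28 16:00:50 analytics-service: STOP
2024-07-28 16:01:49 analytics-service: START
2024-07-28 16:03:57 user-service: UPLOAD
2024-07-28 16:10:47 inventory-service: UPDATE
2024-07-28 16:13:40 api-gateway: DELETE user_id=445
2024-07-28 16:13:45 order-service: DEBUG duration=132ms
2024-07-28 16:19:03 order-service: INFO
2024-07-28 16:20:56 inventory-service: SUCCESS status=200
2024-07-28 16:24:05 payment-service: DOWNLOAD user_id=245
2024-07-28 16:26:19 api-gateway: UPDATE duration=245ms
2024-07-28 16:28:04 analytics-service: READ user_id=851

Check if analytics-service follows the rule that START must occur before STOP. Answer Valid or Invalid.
Invalid

To validate ordering:

1. Required order: START → STOP
2. Rule: START must occur before STOP
3. Check actual order of events for analytics-service
4. Result: Invalid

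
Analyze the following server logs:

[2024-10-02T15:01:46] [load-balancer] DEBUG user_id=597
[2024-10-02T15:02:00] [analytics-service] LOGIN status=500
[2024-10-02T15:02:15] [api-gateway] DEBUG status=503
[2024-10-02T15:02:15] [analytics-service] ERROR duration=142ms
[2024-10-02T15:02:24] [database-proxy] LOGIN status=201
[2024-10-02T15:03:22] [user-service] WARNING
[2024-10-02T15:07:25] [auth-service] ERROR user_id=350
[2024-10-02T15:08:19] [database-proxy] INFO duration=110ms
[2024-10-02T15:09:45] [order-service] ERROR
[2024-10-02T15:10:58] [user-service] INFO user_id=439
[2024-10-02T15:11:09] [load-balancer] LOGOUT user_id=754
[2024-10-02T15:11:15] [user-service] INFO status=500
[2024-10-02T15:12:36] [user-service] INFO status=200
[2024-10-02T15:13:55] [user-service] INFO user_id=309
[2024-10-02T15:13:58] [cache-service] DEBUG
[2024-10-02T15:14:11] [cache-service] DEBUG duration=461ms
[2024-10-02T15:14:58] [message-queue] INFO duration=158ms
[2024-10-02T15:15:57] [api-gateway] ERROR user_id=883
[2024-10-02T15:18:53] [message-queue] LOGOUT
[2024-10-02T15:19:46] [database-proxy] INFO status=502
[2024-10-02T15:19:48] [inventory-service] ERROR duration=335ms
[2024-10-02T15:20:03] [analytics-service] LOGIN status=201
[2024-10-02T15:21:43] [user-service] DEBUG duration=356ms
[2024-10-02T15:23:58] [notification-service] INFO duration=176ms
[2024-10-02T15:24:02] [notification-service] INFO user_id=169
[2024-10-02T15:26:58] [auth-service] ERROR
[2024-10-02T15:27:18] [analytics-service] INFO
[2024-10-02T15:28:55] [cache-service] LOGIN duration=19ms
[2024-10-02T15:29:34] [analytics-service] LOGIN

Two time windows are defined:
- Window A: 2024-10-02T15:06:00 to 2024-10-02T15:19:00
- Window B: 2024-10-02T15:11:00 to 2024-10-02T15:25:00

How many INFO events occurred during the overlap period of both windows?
4

To find overlap events:

1. Window A: 2024-10-02T15:06:00 to 2024-10-02T15:19:00
2. Window B: 2024-10-02T15:11:00 to 2024-10-02T15:25:00
3. Overlap period: 2024-10-02T15:11:00 to 2024-10-02T15:19:00
4. Count INFO events in overlap: 4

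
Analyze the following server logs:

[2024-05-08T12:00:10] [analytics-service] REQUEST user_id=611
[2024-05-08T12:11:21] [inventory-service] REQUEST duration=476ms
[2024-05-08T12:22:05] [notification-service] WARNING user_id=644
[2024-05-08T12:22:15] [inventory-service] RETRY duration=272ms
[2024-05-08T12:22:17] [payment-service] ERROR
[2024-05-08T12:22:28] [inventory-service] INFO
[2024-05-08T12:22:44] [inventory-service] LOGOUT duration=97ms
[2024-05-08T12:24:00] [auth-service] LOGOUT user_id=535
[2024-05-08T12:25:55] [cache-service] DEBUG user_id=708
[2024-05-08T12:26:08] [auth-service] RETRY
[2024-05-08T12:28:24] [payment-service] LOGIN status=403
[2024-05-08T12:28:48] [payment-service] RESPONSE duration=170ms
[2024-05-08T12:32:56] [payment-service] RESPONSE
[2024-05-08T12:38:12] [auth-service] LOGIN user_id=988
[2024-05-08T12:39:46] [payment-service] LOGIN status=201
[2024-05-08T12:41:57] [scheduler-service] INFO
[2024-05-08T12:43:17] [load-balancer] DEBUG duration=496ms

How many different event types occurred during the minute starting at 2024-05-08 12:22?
5

To count unique event types:

1. Filter events in the minute starting at 2024-05-08 12:22
2. Extract event types from matching entries
3. Count unique types: 5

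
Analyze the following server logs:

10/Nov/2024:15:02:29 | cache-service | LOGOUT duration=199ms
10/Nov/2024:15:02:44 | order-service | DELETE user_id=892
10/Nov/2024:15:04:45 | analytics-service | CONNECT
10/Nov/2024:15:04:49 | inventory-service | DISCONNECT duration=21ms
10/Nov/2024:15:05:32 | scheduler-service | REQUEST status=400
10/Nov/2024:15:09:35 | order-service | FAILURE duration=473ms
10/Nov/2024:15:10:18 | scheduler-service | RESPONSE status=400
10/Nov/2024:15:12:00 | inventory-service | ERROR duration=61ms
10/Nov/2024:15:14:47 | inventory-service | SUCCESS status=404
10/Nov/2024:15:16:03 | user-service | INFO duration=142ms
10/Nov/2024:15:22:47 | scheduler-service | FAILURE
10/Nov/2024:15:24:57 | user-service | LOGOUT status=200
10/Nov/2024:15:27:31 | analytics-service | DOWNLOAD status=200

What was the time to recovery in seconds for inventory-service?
167

To calculate recovery time:

1. Find ERROR event for inventory-service: 10/Nov/2024:15:12:00
2. Find next SUCCESS event for inventory-service: 10/Nov/2024:15:14:47
3. Recovery time: 10/Nov/2024:15:14:47 - 10/Nov/2024:15:12:00 = 167 seconds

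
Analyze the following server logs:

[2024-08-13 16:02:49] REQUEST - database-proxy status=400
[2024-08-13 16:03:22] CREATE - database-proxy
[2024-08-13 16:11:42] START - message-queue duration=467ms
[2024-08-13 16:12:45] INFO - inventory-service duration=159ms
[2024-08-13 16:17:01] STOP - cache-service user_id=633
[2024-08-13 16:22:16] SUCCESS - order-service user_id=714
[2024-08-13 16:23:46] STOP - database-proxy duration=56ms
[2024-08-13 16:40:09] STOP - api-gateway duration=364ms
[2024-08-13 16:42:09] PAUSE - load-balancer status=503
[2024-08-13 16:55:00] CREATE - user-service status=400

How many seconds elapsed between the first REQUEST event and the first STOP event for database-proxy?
1257

To find the time between events:

1. Locate the first REQUEST event for database-proxy: 2024-08-13 16:02:49
2. Locate the first STOP event for database-proxy: 2024-08-13 16:23:46
3. Calculate the difference: 2024-08-13 16:23:46 - 2024-08-13 16:02:49 = 1257 seconds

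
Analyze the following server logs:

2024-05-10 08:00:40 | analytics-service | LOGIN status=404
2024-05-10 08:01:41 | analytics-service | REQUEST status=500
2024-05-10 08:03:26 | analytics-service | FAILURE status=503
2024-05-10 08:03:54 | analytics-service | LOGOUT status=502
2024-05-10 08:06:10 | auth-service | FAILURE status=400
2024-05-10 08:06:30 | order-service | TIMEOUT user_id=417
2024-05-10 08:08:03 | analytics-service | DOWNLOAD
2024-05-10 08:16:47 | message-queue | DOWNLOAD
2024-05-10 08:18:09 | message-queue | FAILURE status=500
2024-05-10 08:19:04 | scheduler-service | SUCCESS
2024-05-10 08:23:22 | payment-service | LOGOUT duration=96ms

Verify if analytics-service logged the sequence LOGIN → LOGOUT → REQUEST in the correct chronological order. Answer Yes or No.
No

To verify sequence order:

1. Find all events in sequence LOGIN → LOGOUT → REQUEST for analytics-service
2. Extract their timestamps
3. Check if timestamps are in ascending order
4. Result: No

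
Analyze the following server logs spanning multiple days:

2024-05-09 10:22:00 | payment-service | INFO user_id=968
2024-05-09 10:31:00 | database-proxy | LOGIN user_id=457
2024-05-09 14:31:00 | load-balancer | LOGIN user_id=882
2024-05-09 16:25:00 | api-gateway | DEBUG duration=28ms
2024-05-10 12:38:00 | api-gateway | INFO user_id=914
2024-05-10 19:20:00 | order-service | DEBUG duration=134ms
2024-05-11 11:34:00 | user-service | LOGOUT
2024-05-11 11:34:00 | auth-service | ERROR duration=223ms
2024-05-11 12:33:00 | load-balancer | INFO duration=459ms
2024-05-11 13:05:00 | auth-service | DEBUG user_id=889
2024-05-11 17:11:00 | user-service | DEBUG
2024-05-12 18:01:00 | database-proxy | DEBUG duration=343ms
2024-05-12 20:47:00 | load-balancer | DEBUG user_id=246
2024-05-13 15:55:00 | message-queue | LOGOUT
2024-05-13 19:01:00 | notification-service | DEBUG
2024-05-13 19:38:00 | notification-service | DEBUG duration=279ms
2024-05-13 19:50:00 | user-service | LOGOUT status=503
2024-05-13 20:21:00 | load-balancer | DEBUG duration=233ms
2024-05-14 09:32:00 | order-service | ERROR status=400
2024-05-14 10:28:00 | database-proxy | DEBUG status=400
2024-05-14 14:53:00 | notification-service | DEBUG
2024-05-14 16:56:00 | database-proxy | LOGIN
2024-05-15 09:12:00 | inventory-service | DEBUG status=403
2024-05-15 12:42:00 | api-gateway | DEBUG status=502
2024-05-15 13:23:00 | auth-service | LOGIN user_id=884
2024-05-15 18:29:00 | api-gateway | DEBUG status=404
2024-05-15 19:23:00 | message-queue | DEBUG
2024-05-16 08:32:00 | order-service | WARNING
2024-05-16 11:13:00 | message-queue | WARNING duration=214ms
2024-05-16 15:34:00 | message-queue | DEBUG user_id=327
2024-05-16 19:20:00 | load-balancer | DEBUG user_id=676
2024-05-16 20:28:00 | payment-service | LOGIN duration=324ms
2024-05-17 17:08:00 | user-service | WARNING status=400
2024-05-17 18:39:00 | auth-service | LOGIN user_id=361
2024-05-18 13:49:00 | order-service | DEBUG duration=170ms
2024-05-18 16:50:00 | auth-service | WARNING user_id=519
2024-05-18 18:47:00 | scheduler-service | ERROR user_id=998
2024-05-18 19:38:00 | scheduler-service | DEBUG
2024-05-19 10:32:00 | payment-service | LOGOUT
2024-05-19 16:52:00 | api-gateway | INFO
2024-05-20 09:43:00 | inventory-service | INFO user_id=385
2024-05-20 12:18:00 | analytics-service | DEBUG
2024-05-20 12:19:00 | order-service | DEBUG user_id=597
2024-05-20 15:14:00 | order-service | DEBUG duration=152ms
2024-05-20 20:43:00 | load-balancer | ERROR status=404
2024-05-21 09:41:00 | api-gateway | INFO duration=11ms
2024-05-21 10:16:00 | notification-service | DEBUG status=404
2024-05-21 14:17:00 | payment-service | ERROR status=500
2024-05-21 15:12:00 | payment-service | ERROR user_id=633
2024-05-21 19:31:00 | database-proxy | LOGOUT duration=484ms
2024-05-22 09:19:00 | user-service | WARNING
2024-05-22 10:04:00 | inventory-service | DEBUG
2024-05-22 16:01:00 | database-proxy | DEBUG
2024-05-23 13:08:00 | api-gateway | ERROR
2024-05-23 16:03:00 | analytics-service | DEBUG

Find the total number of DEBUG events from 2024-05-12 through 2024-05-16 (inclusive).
13

To filter by date range:

1. Date range: 2024-05-12 through 2024-05-16, both dates inclusive
2. Filter for DEBUG events whose date falls in this range
3. Count matching events: 13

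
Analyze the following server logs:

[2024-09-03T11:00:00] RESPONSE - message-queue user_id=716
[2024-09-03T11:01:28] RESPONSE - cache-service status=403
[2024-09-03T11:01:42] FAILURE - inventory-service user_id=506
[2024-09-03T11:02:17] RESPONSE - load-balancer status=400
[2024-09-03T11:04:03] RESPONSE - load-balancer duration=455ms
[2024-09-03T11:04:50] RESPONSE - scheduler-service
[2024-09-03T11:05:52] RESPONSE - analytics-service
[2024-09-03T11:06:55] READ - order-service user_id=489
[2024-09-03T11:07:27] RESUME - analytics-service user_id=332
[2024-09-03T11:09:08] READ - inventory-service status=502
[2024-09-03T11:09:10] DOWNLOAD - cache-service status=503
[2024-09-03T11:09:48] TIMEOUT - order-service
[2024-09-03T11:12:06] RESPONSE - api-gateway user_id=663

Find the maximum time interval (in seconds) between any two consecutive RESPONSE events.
374

To find the longest gap:

1. Extract all RESPONSE events in chronological order
2. Calculate time differences between consecutive events
3. Find the maximum difference
4. Longest gap: 374 seconds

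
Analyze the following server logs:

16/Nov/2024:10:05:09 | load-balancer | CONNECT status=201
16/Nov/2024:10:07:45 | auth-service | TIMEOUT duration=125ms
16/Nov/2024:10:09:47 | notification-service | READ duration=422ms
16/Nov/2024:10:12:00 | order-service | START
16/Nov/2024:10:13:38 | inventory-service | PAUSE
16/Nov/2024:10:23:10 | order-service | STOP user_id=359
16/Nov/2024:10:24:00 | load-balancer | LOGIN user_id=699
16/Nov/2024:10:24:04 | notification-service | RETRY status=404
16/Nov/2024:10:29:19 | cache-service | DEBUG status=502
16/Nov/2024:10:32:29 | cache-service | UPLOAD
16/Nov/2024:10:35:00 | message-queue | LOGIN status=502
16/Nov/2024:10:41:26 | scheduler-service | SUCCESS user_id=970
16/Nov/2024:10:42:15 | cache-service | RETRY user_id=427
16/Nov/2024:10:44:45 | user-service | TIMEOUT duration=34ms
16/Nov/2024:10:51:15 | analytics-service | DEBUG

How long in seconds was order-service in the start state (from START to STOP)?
670

To calculate state duration:

1. Find START event for order-service: 16/Nov/2024:10:12:00
2. Find STOP event for order-service: 16/Nov/2024:10:23:10
3. Calculate duration: 16/Nov/2024:10:23:10 - 16/Nov/2024:10:12:00 = 670 seconds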